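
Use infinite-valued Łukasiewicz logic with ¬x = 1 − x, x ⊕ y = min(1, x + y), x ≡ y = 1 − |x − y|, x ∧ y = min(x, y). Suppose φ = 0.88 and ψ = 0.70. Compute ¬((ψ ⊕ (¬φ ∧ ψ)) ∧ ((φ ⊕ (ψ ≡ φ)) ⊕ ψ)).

0.18

¬φ = 1 − 0.88 = 0.12
¬φ ∧ ψ = min(0.12, 0.70) = 0.12
ψ ⊕ (¬φ ∧ ψ) = min(1, 0.70 + 0.12) = min(1, 0.82) = 0.82
ψ ≡ φ = 1 − |0.70 − 0.88| = 1 − 0.18 = 0.82
φ ⊕ (ψ ≡ φ) = min(1, 0.88 + 0.82) = min(1, 1.70) = 1.00
(φ ⊕ (ψ ≡ φ)) ⊕ ψ = min(1, 1.00 + 0.70) = min(1, 1.70) = 1.00
(ψ ⊕ (¬φ ∧ ψ)) ∧ ((φ ⊕ (ψ ≡ φ)) ⊕ ψ) = min(0.82, 1.00) = 0.82
¬((ψ ⊕ (¬φ ∧ ψ)) ∧ ((φ ⊕ (ψ ≡ φ)) ⊕ ψ)) = 1 − 0.82 = 0.18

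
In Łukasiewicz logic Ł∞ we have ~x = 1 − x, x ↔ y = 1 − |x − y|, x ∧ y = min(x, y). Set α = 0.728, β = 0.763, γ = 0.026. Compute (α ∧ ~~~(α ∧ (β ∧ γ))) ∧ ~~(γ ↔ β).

0.263

β ∧ γ = min(0.763, 0.026) = 0.026
α ∧ (β ∧ γ) = min(0.728, 0.026) = 0.026
~(α ∧ (β ∧ γ)) = 1 − 0.026 = 0.974
~~(α ∧ (β ∧ γ)) = 1 − 0.974 = 0.026
~~~(α ∧ (β ∧ γ)) = 1 − 0.026 = 0.974
α ∧ ~~~(α ∧ (β ∧ γ)) = min(0.728, 0.974) = 0.728
γ ↔ β = 1 − |0.026 − 0.763| = 1 − 0.737 = 0.263
~(γ ↔ β) = 1 − 0.263 = 0.737
~~(γ ↔ β) = 1 − 0.737 = 0.263
(α ∧ ~~~(α ∧ (β ∧ γ))) ∧ ~~(γ ↔ β) = min(0.728, 0.263) = 0.263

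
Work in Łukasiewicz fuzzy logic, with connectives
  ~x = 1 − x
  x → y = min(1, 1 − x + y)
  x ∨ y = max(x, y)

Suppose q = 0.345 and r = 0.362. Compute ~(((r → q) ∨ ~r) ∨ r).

r → q = min(1, 1 − 0.362 + 0.345) = min(1, 0.983) = 0.983
~r = 1 − 0.362 = 0.638
(r → q) ∨ ~r = max(0.983, 0.638) = 0.983
((r → q) ∨ ~r) ∨ r = max(0.983, 0.362) = 0.983
~(((r → q) ∨ ~r) ∨ r) = 1 − 0.983 = 0.017

0.017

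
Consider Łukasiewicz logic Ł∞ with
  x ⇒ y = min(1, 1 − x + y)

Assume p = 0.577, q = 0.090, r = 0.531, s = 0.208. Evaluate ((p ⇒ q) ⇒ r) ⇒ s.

0.208

p ⇒ q = min(1, 1 − 0.577 + 0.090) = min(1, 0.513) = 0.513
(p ⇒ q) ⇒ r = min(1, 1 − 0.513 + 0.531) = min(1, 1.018) = 1.000
((p ⇒ q) ⇒ r) ⇒ s = min(1, 1 − 1.000 + 0.208) = min(1, 0.208) = 0.208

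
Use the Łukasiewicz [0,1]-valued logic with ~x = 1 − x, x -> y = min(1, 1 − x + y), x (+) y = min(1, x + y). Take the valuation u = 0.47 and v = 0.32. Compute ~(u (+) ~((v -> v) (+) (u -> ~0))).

0.53

v -> v = min(1, 1 − 0.32 + 0.32) = min(1, 1.00) = 1.00
~0 = 1 − 0.00 = 1.00
u -> ~0 = min(1, 1 − 0.47 + 1.00) = min(1, 1.53) = 1.00
(v -> v) (+) (u -> ~0) = min(1, 1.00 + 1.00) = min(1, 2.00) = 1.00
~((v -> v) (+) (u -> ~0)) = 1 − 1.00 = 0.00
u (+) ~((v -> v) (+) (u -> ~0)) = min(1, 0.47 + 0.00) = min(1, 0.47) = 0.47
~(u (+) ~((v -> v) (+) (u -> ~0))) = 1 − 0.47 = 0.53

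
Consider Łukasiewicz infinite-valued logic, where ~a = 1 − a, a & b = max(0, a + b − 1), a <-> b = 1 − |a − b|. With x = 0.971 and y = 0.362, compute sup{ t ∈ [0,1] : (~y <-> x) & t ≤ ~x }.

~y = 1 − 0.362 = 0.638
~y <-> x = 1 − |0.638 − 0.971| = 1 − 0.333 = 0.667
So the left factor is ~y <-> x = 0.667.
~x = 1 − 0.971 = 0.029
So the right-hand bound is ~x = 0.029.
The residuum of the Łukasiewicz t-norm gives the supremum: min(1, 1 − 0.667 + 0.029).
1 − 0.667 + 0.029 = 0.362, so t = min(1, 0.362) = 0.362.
Check: 0.667 & 0.362 = max(0, 0.029) = 0.029 ≤ 0.029.

0.362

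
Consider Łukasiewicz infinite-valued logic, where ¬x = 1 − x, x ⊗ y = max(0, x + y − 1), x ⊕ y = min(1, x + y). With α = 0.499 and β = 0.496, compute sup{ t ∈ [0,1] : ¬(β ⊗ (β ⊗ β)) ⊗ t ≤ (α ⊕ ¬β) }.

β ⊗ β = max(0, 0.496 + 0.496 − 1) = max(0, -0.008) = 0.000
β ⊗ (β ⊗ β) = max(0, 0.496 + 0.000 − 1) = max(0, -0.504) = 0.000
¬(β ⊗ (β ⊗ β)) = 1 − 0.000 = 1.000
So the left factor is ¬(β ⊗ (β ⊗ β)) = 1.000.
¬β = 1 − 0.496 = 0.504
α ⊕ ¬β = min(1, 0.499 + 0.504) = min(1, 1.003) = 1.000
So the right-hand bound is α ⊕ ¬β = 1.000.
The residuum of the Łukasiewicz t-norm gives the supremum: min(1, 1 − 1.000 + 1.000).
1 − 1.000 + 1.000 = 1.000, so t = min(1, 1.000) = 1.000.
Check: 1.000 ⊗ 1.000 = max(0, 1.000) = 1.000 ≤ 1.000.

1.000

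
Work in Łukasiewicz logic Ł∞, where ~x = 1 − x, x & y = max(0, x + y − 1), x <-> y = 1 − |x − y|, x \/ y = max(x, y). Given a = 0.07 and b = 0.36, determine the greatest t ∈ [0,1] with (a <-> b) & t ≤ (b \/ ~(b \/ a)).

a <-> b = 1 − |0.07 − 0.36| = 1 − 0.29 = 0.71
So the left factor is a <-> b = 0.71.
b \/ a = max(0.36, 0.07) = 0.36
~(b \/ a) = 1 − 0.36 = 0.64
b \/ ~(b \/ a) = max(0.36, 0.64) = 0.64
So the right-hand bound is b \/ ~(b \/ a) = 0.64.
The residuum of the Łukasiewicz t-norm gives the supremum: min(1, 1 − 0.71 + 0.64).
1 − 0.71 + 0.64 = 0.93, so t = min(1, 0.93) = 0.93.
Check: 0.71 & 0.93 = max(0, 0.64) = 0.64 ≤ 0.64.

0.93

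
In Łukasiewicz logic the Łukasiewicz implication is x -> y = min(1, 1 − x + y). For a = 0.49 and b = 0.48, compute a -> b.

0.99

a -> b = min(1, 1 − 0.49 + 0.48) = min(1, 0.99) = 0.99
For comparison, the Gödel implication (1 if x ≤ y else y) would give 0.48.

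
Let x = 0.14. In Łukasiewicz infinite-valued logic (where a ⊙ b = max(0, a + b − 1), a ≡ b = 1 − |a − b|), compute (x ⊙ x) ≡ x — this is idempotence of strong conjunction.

0.86

x ⊙ x = max(0, 0.14 + 0.14 − 1) = max(0, -0.72) = 0.00
(x ⊙ x) ≡ x = 1 − |0.00 − 0.14| = 1 − 0.14 = 0.86
(The value 0.86 < 1 shows this instance is not satisfied; fails in Ł∞ since a ⊗ a = max(0, 2a−1) ≠ a in general.)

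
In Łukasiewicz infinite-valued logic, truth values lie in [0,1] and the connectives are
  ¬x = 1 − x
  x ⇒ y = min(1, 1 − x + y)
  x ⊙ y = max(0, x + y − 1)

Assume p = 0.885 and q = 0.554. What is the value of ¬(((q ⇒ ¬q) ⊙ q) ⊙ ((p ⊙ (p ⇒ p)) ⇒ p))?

0.554

¬q = 1 − 0.554 = 0.446
q ⇒ ¬q = min(1, 1 − 0.554 + 0.446) = min(1, 0.892) = 0.892
(q ⇒ ¬q) ⊙ q = max(0, 0.892 + 0.554 − 1) = max(0, 0.446) = 0.446
p ⇒ p = min(1, 1 − 0.885 + 0.885) = min(1, 1.000) = 1.000
p ⊙ (p ⇒ p) = max(0, 0.885 + 1.000 − 1) = max(0, 0.885) = 0.885
(p ⊙ (p ⇒ p)) ⇒ p = min(1, 1 − 0.885 + 0.885) = min(1, 1.000) = 1.000
((q ⇒ ¬q) ⊙ q) ⊙ ((p ⊙ (p ⇒ p)) ⇒ p) = max(0, 0.446 + 1.000 − 1) = max(0, 0.446) = 0.446
¬(((q ⇒ ¬q) ⊙ q) ⊙ ((p ⊙ (p ⇒ p)) ⇒ p)) = 1 − 0.446 = 0.554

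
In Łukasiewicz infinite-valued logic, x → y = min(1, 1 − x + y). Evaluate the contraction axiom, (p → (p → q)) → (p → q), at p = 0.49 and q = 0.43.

p → q = min(1, 1 − 0.49 + 0.43) = min(1, 0.94) = 0.94
p → (p → q) = min(1, 1 − 0.49 + 0.94) = min(1, 1.45) = 1.00
(p → (p → q)) → (p → q) = min(1, 1 − 1.00 + 0.94) = min(1, 0.94) = 0.94
(The value 0.94 < 1 shows this instance is not satisfied; fails in Ł∞ (the t-norm is not idempotent).)

0.94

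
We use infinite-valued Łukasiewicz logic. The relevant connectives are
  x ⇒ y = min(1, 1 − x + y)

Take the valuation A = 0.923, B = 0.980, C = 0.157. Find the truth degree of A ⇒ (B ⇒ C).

B ⇒ C = min(1, 1 − 0.980 + 0.157) = min(1, 0.177) = 0.177
A ⇒ (B ⇒ C) = min(1, 1 − 0.923 + 0.177) = min(1, 0.254) = 0.254

0.254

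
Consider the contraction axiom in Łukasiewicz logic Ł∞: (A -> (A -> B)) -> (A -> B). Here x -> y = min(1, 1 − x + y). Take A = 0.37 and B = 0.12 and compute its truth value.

A -> B = min(1, 1 − 0.37 + 0.12) = min(1, 0.75) = 0.75
A -> (A -> B) = min(1, 1 − 0.37 + 0.75) = min(1, 1.38) = 1.00
(A -> (A -> B)) -> (A -> B) = min(1, 1 − 1.00 + 0.75) = min(1, 0.75) = 0.75
(The value 0.75 < 1 shows this instance is not satisfied; fails in Ł∞ (the t-norm is not idempotent).)

0.75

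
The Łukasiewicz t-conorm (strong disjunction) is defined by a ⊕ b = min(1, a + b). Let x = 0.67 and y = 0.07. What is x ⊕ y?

0.74

x ⊕ y = min(1, 0.67 + 0.07) = min(1, 0.74) = 0.74
For comparison, the Gödel t-conorm max(a, b) would give 0.67.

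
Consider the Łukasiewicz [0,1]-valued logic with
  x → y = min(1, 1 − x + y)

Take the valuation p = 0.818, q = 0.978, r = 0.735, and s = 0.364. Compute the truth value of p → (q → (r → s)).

0.833

r → s = min(1, 1 − 0.735 + 0.364) = min(1, 0.629) = 0.629
q → (r → s) = min(1, 1 − 0.978 + 0.629) = min(1, 0.651) = 0.651
p → (q → (r → s)) = min(1, 1 − 0.818 + 0.651) = min(1, 0.833) = 0.833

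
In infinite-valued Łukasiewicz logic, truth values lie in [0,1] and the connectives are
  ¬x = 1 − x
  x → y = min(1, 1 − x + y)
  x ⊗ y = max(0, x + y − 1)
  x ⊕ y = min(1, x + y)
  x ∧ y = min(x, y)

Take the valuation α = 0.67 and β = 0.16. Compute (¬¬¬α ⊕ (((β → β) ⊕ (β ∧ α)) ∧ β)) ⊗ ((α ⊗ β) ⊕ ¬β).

0.33

¬α = 1 − 0.67 = 0.33
¬¬α = 1 − 0.33 = 0.67
¬¬¬α = 1 − 0.67 = 0.33
β → β = min(1, 1 − 0.16 + 0.16) = min(1, 1.00) = 1.00
β ∧ α = min(0.16, 0.67) = 0.16
(β → β) ⊕ (β ∧ α) = min(1, 1.00 + 0.16) = min(1, 1.16) = 1.00
((β → β) ⊕ (β ∧ α)) ∧ β = min(1.00, 0.16) = 0.16
¬¬¬α ⊕ (((β → β) ⊕ (β ∧ α)) ∧ β) = min(1, 0.33 + 0.16) = min(1, 0.49) = 0.49
α ⊗ β = max(0, 0.67 + 0.16 − 1) = max(0, -0.17) = 0.00
¬β = 1 − 0.16 = 0.84
(α ⊗ β) ⊕ ¬β = min(1, 0.00 + 0.84) = min(1, 0.84) = 0.84
(¬¬¬α ⊕ (((β → β) ⊕ (β ∧ α)) ∧ β)) ⊗ ((α ⊗ β) ⊕ ¬β) = max(0, 0.49 + 0.84 − 1) = max(0, 0.33) = 0.33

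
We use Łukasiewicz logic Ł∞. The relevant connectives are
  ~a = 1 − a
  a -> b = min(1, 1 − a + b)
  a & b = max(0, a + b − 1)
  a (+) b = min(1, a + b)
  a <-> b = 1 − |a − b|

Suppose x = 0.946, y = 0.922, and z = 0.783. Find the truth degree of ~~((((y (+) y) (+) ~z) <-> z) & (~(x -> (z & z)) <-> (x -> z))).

y (+) y = min(1, 0.922 + 0.922) = min(1, 1.844) = 1.000
~z = 1 − 0.783 = 0.217
(y (+) y) (+) ~z = min(1, 1.000 + 0.217) = min(1, 1.217) = 1.000
((y (+) y) (+) ~z) <-> z = 1 − |1.000 − 0.783| = 1 − 0.217 = 0.783
z & z = max(0, 0.783 + 0.783 − 1) = max(0, 0.566) = 0.566
x -> (z & z) = min(1, 1 − 0.946 + 0.566) = min(1, 0.620) = 0.620
~(x -> (z & z)) = 1 − 0.620 = 0.380
x -> z = min(1, 1 − 0.946 + 0.783) = min(1, 0.837) = 0.837
~(x -> (z & z)) <-> (x -> z) = 1 − |0.380 − 0.837| = 1 − 0.457 = 0.543
(((y (+) y) (+) ~z) <-> z) & (~(x -> (z & z)) <-> (x -> z)) = max(0, 0.783 + 0.543 − 1) = max(0, 0.326) = 0.326
~((((y (+) y) (+) ~z) <-> z) & (~(x -> (z & z)) <-> (x -> z))) = 1 − 0.326 = 0.674
~~((((y (+) y) (+) ~z) <-> z) & (~(x -> (z & z)) <-> (x -> z))) = 1 − 0.674 = 0.326

0.326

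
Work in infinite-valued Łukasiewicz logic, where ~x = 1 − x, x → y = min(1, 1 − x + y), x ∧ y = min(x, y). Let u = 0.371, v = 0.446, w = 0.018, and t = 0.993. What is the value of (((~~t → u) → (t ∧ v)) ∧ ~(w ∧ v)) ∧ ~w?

~t = 1 − 0.993 = 0.007
~~t = 1 − 0.007 = 0.993
~~t → u = min(1, 1 − 0.993 + 0.371) = min(1, 0.378) = 0.378
t ∧ v = min(0.993, 0.446) = 0.446
(~~t → u) → (t ∧ v) = min(1, 1 − 0.378 + 0.446) = min(1, 1.068) = 1.000
w ∧ v = min(0.018, 0.446) = 0.018
~(w ∧ v) = 1 − 0.018 = 0.982
((~~t → u) → (t ∧ v)) ∧ ~(w ∧ v) = min(1.000, 0.982) = 0.982
~w = 1 − 0.018 = 0.982
(((~~t → u) → (t ∧ v)) ∧ ~(w ∧ v)) ∧ ~w = min(0.982, 0.982) = 0.982

0.982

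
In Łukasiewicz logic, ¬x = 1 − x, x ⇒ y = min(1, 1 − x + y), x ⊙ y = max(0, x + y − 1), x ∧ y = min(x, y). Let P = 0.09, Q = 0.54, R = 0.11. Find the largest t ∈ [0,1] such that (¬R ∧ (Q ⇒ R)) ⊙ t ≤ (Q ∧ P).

¬R = 1 − 0.11 = 0.89
Q ⇒ R = min(1, 1 − 0.54 + 0.11) = min(1, 0.57) = 0.57
¬R ∧ (Q ⇒ R) = min(0.89, 0.57) = 0.57
So the left factor is ¬R ∧ (Q ⇒ R) = 0.57.
Q ∧ P = min(0.54, 0.09) = 0.09
So the right-hand bound is Q ∧ P = 0.09.
The residuum of the Łukasiewicz t-norm gives the supremum: min(1, 1 − 0.57 + 0.09).
1 − 0.57 + 0.09 = 0.52, so t = min(1, 0.52) = 0.52.
Check: 0.57 ⊙ 0.52 = max(0, 0.09) = 0.09 ≤ 0.09.

0.52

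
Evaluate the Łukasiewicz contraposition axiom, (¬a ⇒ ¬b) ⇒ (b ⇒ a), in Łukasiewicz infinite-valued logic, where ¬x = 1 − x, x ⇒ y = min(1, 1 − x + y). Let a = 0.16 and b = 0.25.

¬a = 1 − 0.16 = 0.84
¬b = 1 − 0.25 = 0.75
¬a ⇒ ¬b = min(1, 1 − 0.84 + 0.75) = min(1, 0.91) = 0.91
b ⇒ a = min(1, 1 − 0.25 + 0.16) = min(1, 0.91) = 0.91
(¬a ⇒ ¬b) ⇒ (b ⇒ a) = min(1, 1 − 0.91 + 0.91) = min(1, 1.00) = 1.00
(As expected: an axiom of Ł∞, always 1.)

1.00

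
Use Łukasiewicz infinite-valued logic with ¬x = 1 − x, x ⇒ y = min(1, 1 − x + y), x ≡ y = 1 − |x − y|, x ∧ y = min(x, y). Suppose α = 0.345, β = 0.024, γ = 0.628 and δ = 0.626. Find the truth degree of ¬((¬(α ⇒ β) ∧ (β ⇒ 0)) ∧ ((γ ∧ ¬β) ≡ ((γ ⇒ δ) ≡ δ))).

α ⇒ β = min(1, 1 − 0.345 + 0.024) = min(1, 0.679) = 0.679
¬(α ⇒ β) = 1 − 0.679 = 0.321
β ⇒ 0 = min(1, 1 − 0.024 + 0.000) = min(1, 0.976) = 0.976
¬(α ⇒ β) ∧ (β ⇒ 0) = min(0.321, 0.976) = 0.321
¬β = 1 − 0.024 = 0.976
γ ∧ ¬β = min(0.628, 0.976) = 0.628
γ ⇒ δ = min(1, 1 − 0.628 + 0.626) = min(1, 0.998) = 0.998
(γ ⇒ δ) ≡ δ = 1 − |0.998 − 0.626| = 1 − 0.372 = 0.628
(γ ∧ ¬β) ≡ ((γ ⇒ δ) ≡ δ) = 1 − |0.628 − 0.628| = 1 − 0.000 = 1.000
(¬(α ⇒ β) ∧ (β ⇒ 0)) ∧ ((γ ∧ ¬β) ≡ ((γ ⇒ δ) ≡ δ)) = min(0.321, 1.000) = 0.321
¬((¬(α ⇒ β) ∧ (β ⇒ 0)) ∧ ((γ ∧ ¬β) ≡ ((γ ⇒ δ) ≡ δ))) = 1 − 0.321 = 0.679

0.679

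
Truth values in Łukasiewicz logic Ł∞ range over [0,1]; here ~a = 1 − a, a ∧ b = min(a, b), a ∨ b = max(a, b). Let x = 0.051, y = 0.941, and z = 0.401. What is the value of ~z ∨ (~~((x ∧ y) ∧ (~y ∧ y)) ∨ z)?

~z = 1 − 0.401 = 0.599
x ∧ y = min(0.051, 0.941) = 0.051
~y = 1 − 0.941 = 0.059
~y ∧ y = min(0.059, 0.941) = 0.059
(x ∧ y) ∧ (~y ∧ y) = min(0.051, 0.059) = 0.051
~((x ∧ y) ∧ (~y ∧ y)) = 1 − 0.051 = 0.949
~~((x ∧ y) ∧ (~y ∧ y)) = 1 − 0.949 = 0.051
~~((x ∧ y) ∧ (~y ∧ y)) ∨ z = max(0.051, 0.401) = 0.401
~z ∨ (~~((x ∧ y) ∧ (~y ∧ y)) ∨ z) = max(0.599, 0.401) = 0.599

0.599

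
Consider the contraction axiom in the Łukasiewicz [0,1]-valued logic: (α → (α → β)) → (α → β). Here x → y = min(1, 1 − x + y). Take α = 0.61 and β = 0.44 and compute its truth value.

0.83

α → β = min(1, 1 − 0.61 + 0.44) = min(1, 0.83) = 0.83
α → (α → β) = min(1, 1 − 0.61 + 0.83) = min(1, 1.22) = 1.00
(α → (α → β)) → (α → β) = min(1, 1 − 1.00 + 0.83) = min(1, 0.83) = 0.83
(The value 0.83 < 1 shows this instance is not satisfied; fails in Ł∞ (the t-norm is not idempotent).)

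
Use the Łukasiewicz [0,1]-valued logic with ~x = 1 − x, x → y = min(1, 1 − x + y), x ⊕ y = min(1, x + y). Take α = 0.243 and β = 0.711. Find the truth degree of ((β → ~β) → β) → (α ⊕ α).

~β = 1 − 0.711 = 0.289
β → ~β = min(1, 1 − 0.711 + 0.289) = min(1, 0.578) = 0.578
(β → ~β) → β = min(1, 1 − 0.578 + 0.711) = min(1, 1.133) = 1.000
α ⊕ α = min(1, 0.243 + 0.243) = min(1, 0.486) = 0.486
((β → ~β) → β) → (α ⊕ α) = min(1, 1 − 1.000 + 0.486) = min(1, 0.486) = 0.486

0.486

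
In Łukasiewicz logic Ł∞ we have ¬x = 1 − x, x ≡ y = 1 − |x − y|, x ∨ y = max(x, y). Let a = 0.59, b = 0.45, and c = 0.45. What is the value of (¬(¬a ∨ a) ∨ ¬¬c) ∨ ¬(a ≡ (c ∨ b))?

¬a = 1 − 0.59 = 0.41
¬a ∨ a = max(0.41, 0.59) = 0.59
¬(¬a ∨ a) = 1 − 0.59 = 0.41
¬c = 1 − 0.45 = 0.55
¬¬c = 1 − 0.55 = 0.45
¬(¬a ∨ a) ∨ ¬¬c = max(0.41, 0.45) = 0.45
c ∨ b = max(0.45, 0.45) = 0.45
a ≡ (c ∨ b) = 1 − |0.59 − 0.45| = 1 − 0.14 = 0.86
¬(a ≡ (c ∨ b)) = 1 − 0.86 = 0.14
(¬(¬a ∨ a) ∨ ¬¬c) ∨ ¬(a ≡ (c ∨ b)) = max(0.45, 0.14) = 0.45

0.45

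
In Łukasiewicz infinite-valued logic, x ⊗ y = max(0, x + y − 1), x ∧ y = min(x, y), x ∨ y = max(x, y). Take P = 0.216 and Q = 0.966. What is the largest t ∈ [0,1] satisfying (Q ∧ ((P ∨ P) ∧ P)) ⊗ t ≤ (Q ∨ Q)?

1.000

P ∨ P = max(0.216, 0.216) = 0.216
(P ∨ P) ∧ P = min(0.216, 0.216) = 0.216
Q ∧ ((P ∨ P) ∧ P) = min(0.966, 0.216) = 0.216
So the left factor is Q ∧ ((P ∨ P) ∧ P) = 0.216.
Q ∨ Q = max(0.966, 0.966) = 0.966
So the right-hand bound is Q ∨ Q = 0.966.
The residuum of the Łukasiewicz t-norm gives the supremum: min(1, 1 − 0.216 + 0.966).
1 − 0.216 + 0.966 = 1.750, so t = min(1, 1.750) = 1.000.
Check: 0.216 ⊗ 1.000 = max(0, 0.216) = 0.216 ≤ 0.966.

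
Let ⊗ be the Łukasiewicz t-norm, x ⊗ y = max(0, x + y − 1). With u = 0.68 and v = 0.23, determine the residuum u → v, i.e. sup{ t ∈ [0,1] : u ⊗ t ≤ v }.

The residuum of the Łukasiewicz t-norm gives the supremum: min(1, 1 − 0.68 + 0.23).
1 − 0.68 + 0.23 = 0.55, so t = min(1, 0.55) = 0.55.
Check: 0.68 ⊗ 0.55 = max(0, 0.23) = 0.23 ≤ 0.23.

0.55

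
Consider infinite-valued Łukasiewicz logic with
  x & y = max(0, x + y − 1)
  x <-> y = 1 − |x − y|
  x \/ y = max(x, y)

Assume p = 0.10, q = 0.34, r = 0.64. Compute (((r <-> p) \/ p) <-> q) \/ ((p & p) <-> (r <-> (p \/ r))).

r <-> p = 1 − |0.64 − 0.10| = 1 − 0.54 = 0.46
(r <-> p) \/ p = max(0.46, 0.10) = 0.46
((r <-> p) \/ p) <-> q = 1 − |0.46 − 0.34| = 1 − 0.12 = 0.88
p & p = max(0, 0.10 + 0.10 − 1) = max(0, -0.80) = 0.00
p \/ r = max(0.10, 0.64) = 0.64
r <-> (p \/ r) = 1 − |0.64 − 0.64| = 1 − 0.00 = 1.00
(p & p) <-> (r <-> (p \/ r)) = 1 − |0.00 − 1.00| = 1 − 1.00 = 0.00
(((r <-> p) \/ p) <-> q) \/ ((p & p) <-> (r <-> (p \/ r))) = max(0.88, 0.00) = 0.88

0.88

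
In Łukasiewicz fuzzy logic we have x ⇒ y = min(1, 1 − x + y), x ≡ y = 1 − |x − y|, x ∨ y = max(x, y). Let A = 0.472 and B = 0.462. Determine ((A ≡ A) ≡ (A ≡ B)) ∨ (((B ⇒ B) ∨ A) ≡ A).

0.990

A ≡ A = 1 − |0.472 − 0.472| = 1 − 0.000 = 1.000
A ≡ B = 1 − |0.472 − 0.462| = 1 − 0.010 = 0.990
(A ≡ A) ≡ (A ≡ B) = 1 − |1.000 − 0.990| = 1 − 0.010 = 0.990
B ⇒ B = min(1, 1 − 0.462 + 0.462) = min(1, 1.000) = 1.000
(B ⇒ B) ∨ A = max(1.000, 0.472) = 1.000
((B ⇒ B) ∨ A) ≡ A = 1 − |1.000 − 0.472| = 1 − 0.528 = 0.472
((A ≡ A) ≡ (A ≡ B)) ∨ (((B ⇒ B) ∨ A) ≡ A) = max(0.990, 0.472) = 0.990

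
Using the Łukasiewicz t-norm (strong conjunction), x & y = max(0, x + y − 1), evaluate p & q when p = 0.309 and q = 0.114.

0.000

p & q = max(0, 0.309 + 0.114 − 1) = max(0, -0.577) = 0.000
For comparison, the Gödel (minimum) t-norm min(x, y) would give 0.114.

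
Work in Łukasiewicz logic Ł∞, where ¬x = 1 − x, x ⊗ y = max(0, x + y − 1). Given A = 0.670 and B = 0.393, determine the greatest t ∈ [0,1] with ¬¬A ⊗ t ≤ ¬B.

0.937

¬A = 1 − 0.670 = 0.330
¬¬A = 1 − 0.330 = 0.670
So the left factor is ¬¬A = 0.670.
¬B = 1 − 0.393 = 0.607
So the right-hand bound is ¬B = 0.607.
The residuum of the Łukasiewicz t-norm gives the supremum: min(1, 1 − 0.670 + 0.607).
1 − 0.670 + 0.607 = 0.937, so t = min(1, 0.937) = 0.937.
Check: 0.670 ⊗ 0.937 = max(0, 0.607) = 0.607 ≤ 0.607.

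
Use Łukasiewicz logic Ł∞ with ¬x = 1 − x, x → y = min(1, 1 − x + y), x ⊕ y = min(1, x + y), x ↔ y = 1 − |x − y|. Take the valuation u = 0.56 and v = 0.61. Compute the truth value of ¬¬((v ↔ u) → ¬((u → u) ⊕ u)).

0.05

v ↔ u = 1 − |0.61 − 0.56| = 1 − 0.05 = 0.95
u → u = min(1, 1 − 0.56 + 0.56) = min(1, 1.00) = 1.00
(u → u) ⊕ u = min(1, 1.00 + 0.56) = min(1, 1.56) = 1.00
¬((u → u) ⊕ u) = 1 − 1.00 = 0.00
(v ↔ u) → ¬((u → u) ⊕ u) = min(1, 1 − 0.95 + 0.00) = min(1, 0.05) = 0.05
¬((v ↔ u) → ¬((u → u) ⊕ u)) = 1 − 0.05 = 0.95
¬¬((v ↔ u) → ¬((u → u) ⊕ u)) = 1 − 0.95 = 0.05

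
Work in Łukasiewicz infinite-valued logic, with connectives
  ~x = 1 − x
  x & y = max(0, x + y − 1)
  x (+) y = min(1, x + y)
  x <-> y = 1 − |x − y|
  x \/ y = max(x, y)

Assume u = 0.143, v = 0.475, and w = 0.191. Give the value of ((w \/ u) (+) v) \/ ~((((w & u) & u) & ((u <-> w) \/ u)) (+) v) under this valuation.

w \/ u = max(0.191, 0.143) = 0.191
(w \/ u) (+) v = min(1, 0.191 + 0.475) = min(1, 0.666) = 0.666
w & u = max(0, 0.191 + 0.143 − 1) = max(0, -0.666) = 0.000
(w & u) & u = max(0, 0.000 + 0.143 − 1) = max(0, -0.857) = 0.000
u <-> w = 1 − |0.143 − 0.191| = 1 − 0.048 = 0.952
(u <-> w) \/ u = max(0.952, 0.143) = 0.952
((w & u) & u) & ((u <-> w) \/ u) = max(0, 0.000 + 0.952 − 1) = max(0, -0.048) = 0.000
(((w & u) & u) & ((u <-> w) \/ u)) (+) v = min(1, 0.000 + 0.475) = min(1, 0.475) = 0.475
~((((w & u) & u) & ((u <-> w) \/ u)) (+) v) = 1 − 0.475 = 0.525
((w \/ u) (+) v) \/ ~((((w & u) & u) & ((u <-> w) \/ u)) (+) v) = max(0.666, 0.525) = 0.666

0.666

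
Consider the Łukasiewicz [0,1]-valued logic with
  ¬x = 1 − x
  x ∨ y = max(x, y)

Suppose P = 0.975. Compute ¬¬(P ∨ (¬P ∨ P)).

¬P = 1 − 0.975 = 0.025
¬P ∨ P = max(0.025, 0.975) = 0.975
P ∨ (¬P ∨ P) = max(0.975, 0.975) = 0.975
¬(P ∨ (¬P ∨ P)) = 1 − 0.975 = 0.025
¬¬(P ∨ (¬P ∨ P)) = 1 − 0.025 = 0.975

0.975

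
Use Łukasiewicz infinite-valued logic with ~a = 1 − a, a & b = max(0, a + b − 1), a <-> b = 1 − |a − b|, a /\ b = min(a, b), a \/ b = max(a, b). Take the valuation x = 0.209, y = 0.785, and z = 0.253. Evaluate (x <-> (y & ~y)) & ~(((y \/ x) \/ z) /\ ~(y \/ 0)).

0.576

~y = 1 − 0.785 = 0.215
y & ~y = max(0, 0.785 + 0.215 − 1) = max(0, 0.000) = 0.000
x <-> (y & ~y) = 1 − |0.209 − 0.000| = 1 − 0.209 = 0.791
y \/ x = max(0.785, 0.209) = 0.785
(y \/ x) \/ z = max(0.785, 0.253) = 0.785
y \/ 0 = max(0.785, 0.000) = 0.785
~(y \/ 0) = 1 − 0.785 = 0.215
((y \/ x) \/ z) /\ ~(y \/ 0) = min(0.785, 0.215) = 0.215
~(((y \/ x) \/ z) /\ ~(y \/ 0)) = 1 − 0.215 = 0.785
(x <-> (y & ~y)) & ~(((y \/ x) \/ z) /\ ~(y \/ 0)) = max(0, 0.791 + 0.785 − 1) = max(0, 0.576) = 0.576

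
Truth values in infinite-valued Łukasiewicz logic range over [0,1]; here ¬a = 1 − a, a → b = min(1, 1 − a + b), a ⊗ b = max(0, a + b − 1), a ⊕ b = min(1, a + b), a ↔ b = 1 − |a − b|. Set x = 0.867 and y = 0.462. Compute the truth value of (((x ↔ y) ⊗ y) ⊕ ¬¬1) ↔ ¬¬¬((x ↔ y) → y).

x ↔ y = 1 − |0.867 − 0.462| = 1 − 0.405 = 0.595
(x ↔ y) ⊗ y = max(0, 0.595 + 0.462 − 1) = max(0, 0.057) = 0.057
¬1 = 1 − 1.000 = 0.000
¬¬1 = 1 − 0.000 = 1.000
((x ↔ y) ⊗ y) ⊕ ¬¬1 = min(1, 0.057 + 1.000) = min(1, 1.057) = 1.000
(x ↔ y) → y = min(1, 1 − 0.595 + 0.462) = min(1, 0.867) = 0.867
¬((x ↔ y) → y) = 1 − 0.867 = 0.133
¬¬((x ↔ y) → y) = 1 − 0.133 = 0.867
¬¬¬((x ↔ y) → y) = 1 − 0.867 = 0.133
(((x ↔ y) ⊗ y) ⊕ ¬¬1) ↔ ¬¬¬((x ↔ y) → y) = 1 − |1.000 − 0.133| = 1 − 0.867 = 0.133

0.133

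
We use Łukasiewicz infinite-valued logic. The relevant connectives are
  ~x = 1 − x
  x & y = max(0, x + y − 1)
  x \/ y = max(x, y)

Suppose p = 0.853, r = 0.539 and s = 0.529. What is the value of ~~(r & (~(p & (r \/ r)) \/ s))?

0.147

r \/ r = max(0.539, 0.539) = 0.539
p & (r \/ r) = max(0, 0.853 + 0.539 − 1) = max(0, 0.392) = 0.392
~(p & (r \/ r)) = 1 − 0.392 = 0.608
~(p & (r \/ r)) \/ s = max(0.608, 0.529) = 0.608
r & (~(p & (r \/ r)) \/ s) = max(0, 0.539 + 0.608 − 1) = max(0, 0.147) = 0.147
~(r & (~(p & (r \/ r)) \/ s)) = 1 − 0.147 = 0.853
~~(r & (~(p & (r \/ r)) \/ s)) = 1 − 0.853 = 0.147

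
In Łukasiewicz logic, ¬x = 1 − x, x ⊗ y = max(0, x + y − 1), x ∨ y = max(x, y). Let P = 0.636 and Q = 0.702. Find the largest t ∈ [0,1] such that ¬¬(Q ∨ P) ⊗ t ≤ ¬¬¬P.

Q ∨ P = max(0.702, 0.636) = 0.702
¬(Q ∨ P) = 1 − 0.702 = 0.298
¬¬(Q ∨ P) = 1 − 0.298 = 0.702
So the left factor is ¬¬(Q ∨ P) = 0.702.
¬P = 1 − 0.636 = 0.364
¬¬P = 1 − 0.364 = 0.636
¬¬¬P = 1 − 0.636 = 0.364
So the right-hand bound is ¬¬¬P = 0.364.
The residuum of the Łukasiewicz t-norm gives the supremum: min(1, 1 − 0.702 + 0.364).
1 − 0.702 + 0.364 = 0.662, so t = min(1, 0.662) = 0.662.
Check: 0.702 ⊗ 0.662 = max(0, 0.364) = 0.364 ≤ 0.364.

0.662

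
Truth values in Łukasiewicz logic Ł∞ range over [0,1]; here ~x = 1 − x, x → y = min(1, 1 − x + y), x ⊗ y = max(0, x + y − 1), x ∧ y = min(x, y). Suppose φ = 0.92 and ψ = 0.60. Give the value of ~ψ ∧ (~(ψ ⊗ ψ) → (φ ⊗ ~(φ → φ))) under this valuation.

~ψ = 1 − 0.60 = 0.40
ψ ⊗ ψ = max(0, 0.60 + 0.60 − 1) = max(0, 0.20) = 0.20
~(ψ ⊗ ψ) = 1 − 0.20 = 0.80
φ → φ = min(1, 1 − 0.92 + 0.92) = min(1, 1.00) = 1.00
~(φ → φ) = 1 − 1.00 = 0.00
φ ⊗ ~(φ → φ) = max(0, 0.92 + 0.00 − 1) = max(0, -0.08) = 0.00
~(ψ ⊗ ψ) → (φ ⊗ ~(φ → φ)) = min(1, 1 − 0.80 + 0.00) = min(1, 0.20) = 0.20
~ψ ∧ (~(ψ ⊗ ψ) → (φ ⊗ ~(φ → φ))) = min(0.40, 0.20) = 0.20

0.20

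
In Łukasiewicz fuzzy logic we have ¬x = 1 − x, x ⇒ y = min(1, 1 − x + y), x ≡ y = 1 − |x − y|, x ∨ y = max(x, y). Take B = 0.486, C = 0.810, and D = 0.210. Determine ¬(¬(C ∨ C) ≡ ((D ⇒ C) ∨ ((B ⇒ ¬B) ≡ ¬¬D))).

0.810

C ∨ C = max(0.810, 0.810) = 0.810
¬(C ∨ C) = 1 − 0.810 = 0.190
D ⇒ C = min(1, 1 − 0.210 + 0.810) = min(1, 1.600) = 1.000
¬B = 1 − 0.486 = 0.514
B ⇒ ¬B = min(1, 1 − 0.486 + 0.514) = min(1, 1.028) = 1.000
¬D = 1 − 0.210 = 0.790
¬¬D = 1 − 0.790 = 0.210
(B ⇒ ¬B) ≡ ¬¬D = 1 − |1.000 − 0.210| = 1 − 0.790 = 0.210
(D ⇒ C) ∨ ((B ⇒ ¬B) ≡ ¬¬D) = max(1.000, 0.210) = 1.000
¬(C ∨ C) ≡ ((D ⇒ C) ∨ ((B ⇒ ¬B) ≡ ¬¬D)) = 1 − |0.190 − 1.000| = 1 − 0.810 = 0.190
¬(¬(C ∨ C) ≡ ((D ⇒ C) ∨ ((B ⇒ ¬B) ≡ ¬¬D))) = 1 − 0.190 = 0.810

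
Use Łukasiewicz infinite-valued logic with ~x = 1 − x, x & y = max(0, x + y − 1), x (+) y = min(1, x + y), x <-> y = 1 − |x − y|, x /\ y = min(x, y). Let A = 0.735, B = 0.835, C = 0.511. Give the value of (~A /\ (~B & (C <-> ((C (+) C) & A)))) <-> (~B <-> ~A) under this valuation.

~A = 1 − 0.735 = 0.265
~B = 1 − 0.835 = 0.165
C (+) C = min(1, 0.511 + 0.511) = min(1, 1.022) = 1.000
(C (+) C) & A = max(0, 1.000 + 0.735 − 1) = max(0, 0.735) = 0.735
C <-> ((C (+) C) & A) = 1 − |0.511 − 0.735| = 1 − 0.224 = 0.776
~B & (C <-> ((C (+) C) & A)) = max(0, 0.165 + 0.776 − 1) = max(0, -0.059) = 0.000
~A /\ (~B & (C <-> ((C (+) C) & A))) = min(0.265, 0.000) = 0.000
~B <-> ~A = 1 − |0.165 − 0.265| = 1 − 0.100 = 0.900
(~A /\ (~B & (C <-> ((C (+) C) & A)))) <-> (~B <-> ~A) = 1 − |0.000 − 0.900| = 1 − 0.900 = 0.100

0.100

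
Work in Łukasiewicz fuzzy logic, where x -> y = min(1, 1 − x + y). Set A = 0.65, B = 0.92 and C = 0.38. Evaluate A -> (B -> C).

B -> C = min(1, 1 − 0.92 + 0.38) = min(1, 0.46) = 0.46
A -> (B -> C) = min(1, 1 − 0.65 + 0.46) = min(1, 0.81) = 0.81

0.81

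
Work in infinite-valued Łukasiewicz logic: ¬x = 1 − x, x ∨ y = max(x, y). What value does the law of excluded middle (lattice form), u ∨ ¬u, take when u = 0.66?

¬u = 1 − 0.66 = 0.34
u ∨ ¬u = max(0.66, 0.34) = 0.66
(The value 0.66 < 1 shows this instance is not satisfied; not a Ł∞-tautology — its value is max(a, 1−a).)

0.66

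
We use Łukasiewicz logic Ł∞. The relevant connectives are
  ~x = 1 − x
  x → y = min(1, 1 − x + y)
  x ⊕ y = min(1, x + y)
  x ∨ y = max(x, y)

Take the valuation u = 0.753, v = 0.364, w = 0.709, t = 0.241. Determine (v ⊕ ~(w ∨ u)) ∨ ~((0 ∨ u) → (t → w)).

w ∨ u = max(0.709, 0.753) = 0.753
~(w ∨ u) = 1 − 0.753 = 0.247
v ⊕ ~(w ∨ u) = min(1, 0.364 + 0.247) = min(1, 0.611) = 0.611
0 ∨ u = max(0.000, 0.753) = 0.753
t → w = min(1, 1 − 0.241 + 0.709) = min(1, 1.468) = 1.000
(0 ∨ u) → (t → w) = min(1, 1 − 0.753 + 1.000) = min(1, 1.247) = 1.000
~((0 ∨ u) → (t → w)) = 1 − 1.000 = 0.000
(v ⊕ ~(w ∨ u)) ∨ ~((0 ∨ u) → (t → w)) = max(0.611, 0.000) = 0.611

0.611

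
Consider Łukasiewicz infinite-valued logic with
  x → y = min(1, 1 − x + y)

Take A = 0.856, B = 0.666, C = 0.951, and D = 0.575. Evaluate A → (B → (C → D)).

1.000

C → D = min(1, 1 − 0.951 + 0.575) = min(1, 0.624) = 0.624
B → (C → D) = min(1, 1 − 0.666 + 0.624) = min(1, 0.958) = 0.958
A → (B → (C → D)) = min(1, 1 − 0.856 + 0.958) = min(1, 1.102) = 1.000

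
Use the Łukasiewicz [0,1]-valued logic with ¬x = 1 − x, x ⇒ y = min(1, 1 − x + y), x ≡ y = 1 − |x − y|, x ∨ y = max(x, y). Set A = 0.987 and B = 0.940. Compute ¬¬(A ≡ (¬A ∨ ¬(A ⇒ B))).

0.060

¬A = 1 − 0.987 = 0.013
A ⇒ B = min(1, 1 − 0.987 + 0.940) = min(1, 0.953) = 0.953
¬(A ⇒ B) = 1 − 0.953 = 0.047
¬A ∨ ¬(A ⇒ B) = max(0.013, 0.047) = 0.047
A ≡ (¬A ∨ ¬(A ⇒ B)) = 1 − |0.987 − 0.047| = 1 − 0.940 = 0.060
¬(A ≡ (¬A ∨ ¬(A ⇒ B))) = 1 − 0.060 = 0.940
¬¬(A ≡ (¬A ∨ ¬(A ⇒ B))) = 1 − 0.940 = 0.060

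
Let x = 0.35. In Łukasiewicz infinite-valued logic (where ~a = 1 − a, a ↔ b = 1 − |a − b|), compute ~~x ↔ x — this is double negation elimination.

1.00

~x = 1 − 0.35 = 0.65
~~x = 1 − 0.65 = 0.35
~~x ↔ x = 1 − |0.35 − 0.35| = 1 − 0.00 = 1.00
(As expected: always 1 in Ł∞ since negation is involutive.)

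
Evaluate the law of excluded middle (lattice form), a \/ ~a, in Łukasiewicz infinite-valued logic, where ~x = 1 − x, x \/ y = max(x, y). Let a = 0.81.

0.81

~a = 1 − 0.81 = 0.19
a \/ ~a = max(0.81, 0.19) = 0.81
(The value 0.81 < 1 shows this instance is not satisfied; not a Ł∞-tautology — its value is max(a, 1−a).)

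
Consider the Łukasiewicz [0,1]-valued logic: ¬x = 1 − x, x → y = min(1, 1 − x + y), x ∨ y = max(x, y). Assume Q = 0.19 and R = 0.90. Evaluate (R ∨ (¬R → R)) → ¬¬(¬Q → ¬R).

0.29

¬R = 1 − 0.90 = 0.10
¬R → R = min(1, 1 − 0.10 + 0.90) = min(1, 1.80) = 1.00
R ∨ (¬R → R) = max(0.90, 1.00) = 1.00
¬Q = 1 − 0.19 = 0.81
¬Q → ¬R = min(1, 1 − 0.81 + 0.10) = min(1, 0.29) = 0.29
¬(¬Q → ¬R) = 1 − 0.29 = 0.71
¬¬(¬Q → ¬R) = 1 − 0.71 = 0.29
(R ∨ (¬R → R)) → ¬¬(¬Q → ¬R) = min(1, 1 − 1.00 + 0.29) = min(1, 0.29) = 0.29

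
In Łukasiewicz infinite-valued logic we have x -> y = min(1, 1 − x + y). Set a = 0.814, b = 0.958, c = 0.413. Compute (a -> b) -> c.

0.413

a -> b = min(1, 1 − 0.814 + 0.958) = min(1, 1.144) = 1.000
(a -> b) -> c = min(1, 1 − 1.000 + 0.413) = min(1, 0.413) = 0.413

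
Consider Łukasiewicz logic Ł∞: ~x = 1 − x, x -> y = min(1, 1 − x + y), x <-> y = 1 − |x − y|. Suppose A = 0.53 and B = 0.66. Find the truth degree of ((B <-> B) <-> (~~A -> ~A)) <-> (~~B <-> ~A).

B <-> B = 1 − |0.66 − 0.66| = 1 − 0.00 = 1.00
~A = 1 − 0.53 = 0.47
~~A = 1 − 0.47 = 0.53
~~A -> ~A = min(1, 1 − 0.53 + 0.47) = min(1, 0.94) = 0.94
(B <-> B) <-> (~~A -> ~A) = 1 − |1.00 − 0.94| = 1 − 0.06 = 0.94
~B = 1 − 0.66 = 0.34
~~B = 1 − 0.34 = 0.66
~~B <-> ~A = 1 − |0.66 − 0.47| = 1 − 0.19 = 0.81
((B <-> B) <-> (~~A -> ~A)) <-> (~~B <-> ~A) = 1 − |0.94 − 0.81| = 1 − 0.13 = 0.87

0.87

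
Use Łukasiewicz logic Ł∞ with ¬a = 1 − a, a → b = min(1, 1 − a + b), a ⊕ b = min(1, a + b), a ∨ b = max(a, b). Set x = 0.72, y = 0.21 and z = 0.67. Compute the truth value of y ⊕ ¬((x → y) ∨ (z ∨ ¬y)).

x → y = min(1, 1 − 0.72 + 0.21) = min(1, 0.49) = 0.49
¬y = 1 − 0.21 = 0.79
z ∨ ¬y = max(0.67, 0.79) = 0.79
(x → y) ∨ (z ∨ ¬y) = max(0.49, 0.79) = 0.79
¬((x → y) ∨ (z ∨ ¬y)) = 1 − 0.79 = 0.21
y ⊕ ¬((x → y) ∨ (z ∨ ¬y)) = min(1, 0.21 + 0.21) = min(1, 0.42) = 0.42

0.42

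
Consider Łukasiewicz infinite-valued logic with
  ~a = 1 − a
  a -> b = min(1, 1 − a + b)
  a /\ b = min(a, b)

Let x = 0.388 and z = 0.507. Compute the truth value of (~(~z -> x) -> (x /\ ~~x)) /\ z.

0.507

~z = 1 − 0.507 = 0.493
~z -> x = min(1, 1 − 0.493 + 0.388) = min(1, 0.895) = 0.895
~(~z -> x) = 1 − 0.895 = 0.105
~x = 1 − 0.388 = 0.612
~~x = 1 − 0.612 = 0.388
x /\ ~~x = min(0.388, 0.388) = 0.388
~(~z -> x) -> (x /\ ~~x) = min(1, 1 − 0.105 + 0.388) = min(1, 1.283) = 1.000
(~(~z -> x) -> (x /\ ~~x)) /\ z = min(1.000, 0.507) = 0.507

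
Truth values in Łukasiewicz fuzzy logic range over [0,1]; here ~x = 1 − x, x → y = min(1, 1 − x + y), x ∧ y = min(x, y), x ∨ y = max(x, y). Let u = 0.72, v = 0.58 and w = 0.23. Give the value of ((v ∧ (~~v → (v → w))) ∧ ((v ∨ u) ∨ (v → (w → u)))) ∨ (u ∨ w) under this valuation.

0.72

~v = 1 − 0.58 = 0.42
~~v = 1 − 0.42 = 0.58
v → w = min(1, 1 − 0.58 + 0.23) = min(1, 0.65) = 0.65
~~v → (v → w) = min(1, 1 − 0.58 + 0.65) = min(1, 1.07) = 1.00
v ∧ (~~v → (v → w)) = min(0.58, 1.00) = 0.58
v ∨ u = max(0.58, 0.72) = 0.72
w → u = min(1, 1 − 0.23 + 0.72) = min(1, 1.49) = 1.00
v → (w → u) = min(1, 1 − 0.58 + 1.00) = min(1, 1.42) = 1.00
(v ∨ u) ∨ (v → (w → u)) = max(0.72, 1.00) = 1.00
(v ∧ (~~v → (v → w))) ∧ ((v ∨ u) ∨ (v → (w → u))) = min(0.58, 1.00) = 0.58
u ∨ w = max(0.72, 0.23) = 0.72
((v ∧ (~~v → (v → w))) ∧ ((v ∨ u) ∨ (v → (w → u)))) ∨ (u ∨ w) = max(0.58, 0.72) = 0.72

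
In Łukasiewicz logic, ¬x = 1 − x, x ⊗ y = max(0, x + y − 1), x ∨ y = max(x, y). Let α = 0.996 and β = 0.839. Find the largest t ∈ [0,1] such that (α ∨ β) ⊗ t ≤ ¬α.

α ∨ β = max(0.996, 0.839) = 0.996
So the left factor is α ∨ β = 0.996.
¬α = 1 − 0.996 = 0.004
So the right-hand bound is ¬α = 0.004.
The residuum of the Łukasiewicz t-norm gives the supremum: min(1, 1 − 0.996 + 0.004).
1 − 0.996 + 0.004 = 0.008, so t = min(1, 0.008) = 0.008.
Check: 0.996 ⊗ 0.008 = max(0, 0.004) = 0.004 ≤ 0.004.

0.008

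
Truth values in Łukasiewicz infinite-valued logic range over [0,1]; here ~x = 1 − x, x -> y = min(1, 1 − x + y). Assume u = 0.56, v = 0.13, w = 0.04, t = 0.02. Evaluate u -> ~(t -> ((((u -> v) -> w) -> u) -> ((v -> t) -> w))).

0.44

u -> v = min(1, 1 − 0.56 + 0.13) = min(1, 0.57) = 0.57
(u -> v) -> w = min(1, 1 − 0.57 + 0.04) = min(1, 0.47) = 0.47
((u -> v) -> w) -> u = min(1, 1 − 0.47 + 0.56) = min(1, 1.09) = 1.00
v -> t = min(1, 1 − 0.13 + 0.02) = min(1, 0.89) = 0.89
(v -> t) -> w = min(1, 1 − 0.89 + 0.04) = min(1, 0.15) = 0.15
(((u -> v) -> w) -> u) -> ((v -> t) -> w) = min(1, 1 − 1.00 + 0.15) = min(1, 0.15) = 0.15
t -> ((((u -> v) -> w) -> u) -> ((v -> t) -> w)) = min(1, 1 − 0.02 + 0.15) = min(1, 1.13) = 1.00
~(t -> ((((u -> v) -> w) -> u) -> ((v -> t) -> w))) = 1 − 1.00 = 0.00
u -> ~(t -> ((((u -> v) -> w) -> u) -> ((v -> t) -> w))) = min(1, 1 − 0.56 + 0.00) = min(1, 0.44) = 0.44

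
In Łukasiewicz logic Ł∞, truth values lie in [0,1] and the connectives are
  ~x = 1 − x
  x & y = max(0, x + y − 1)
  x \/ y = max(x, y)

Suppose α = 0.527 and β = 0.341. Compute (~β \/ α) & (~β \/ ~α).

~β = 1 − 0.341 = 0.659
~β \/ α = max(0.659, 0.527) = 0.659
~α = 1 − 0.527 = 0.473
~β \/ ~α = max(0.659, 0.473) = 0.659
(~β \/ α) & (~β \/ ~α) = max(0, 0.659 + 0.659 − 1) = max(0, 0.318) = 0.318

0.318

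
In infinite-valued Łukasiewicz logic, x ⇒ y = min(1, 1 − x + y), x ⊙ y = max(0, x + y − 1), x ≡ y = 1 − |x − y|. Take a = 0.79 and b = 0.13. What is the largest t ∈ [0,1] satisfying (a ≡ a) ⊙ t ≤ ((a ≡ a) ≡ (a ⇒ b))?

0.34

a ≡ a = 1 − |0.79 − 0.79| = 1 − 0.00 = 1.00
So the left factor is a ≡ a = 1.00.
a ⇒ b = min(1, 1 − 0.79 + 0.13) = min(1, 0.34) = 0.34
(a ≡ a) ≡ (a ⇒ b) = 1 − |1.00 − 0.34| = 1 − 0.66 = 0.34
So the right-hand bound is (a ≡ a) ≡ (a ⇒ b) = 0.34.
The residuum of the Łukasiewicz t-norm gives the supremum: min(1, 1 − 1.00 + 0.34).
1 − 1.00 + 0.34 = 0.34, so t = min(1, 0.34) = 0.34.
Check: 1.00 ⊙ 0.34 = max(0, 0.34) = 0.34 ≤ 0.34.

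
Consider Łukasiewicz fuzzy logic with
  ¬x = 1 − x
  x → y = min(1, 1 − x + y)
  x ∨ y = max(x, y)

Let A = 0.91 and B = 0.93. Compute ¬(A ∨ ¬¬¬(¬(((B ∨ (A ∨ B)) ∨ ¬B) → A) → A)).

A ∨ B = max(0.91, 0.93) = 0.93
B ∨ (A ∨ B) = max(0.93, 0.93) = 0.93
¬B = 1 − 0.93 = 0.07
(B ∨ (A ∨ B)) ∨ ¬B = max(0.93, 0.07) = 0.93
((B ∨ (A ∨ B)) ∨ ¬B) → A = min(1, 1 − 0.93 + 0.91) = min(1, 0.98) = 0.98
¬(((B ∨ (A ∨ B)) ∨ ¬B) → A) = 1 − 0.98 = 0.02
¬(((B ∨ (A ∨ B)) ∨ ¬B) → A) → A = min(1, 1 − 0.02 + 0.91) = min(1, 1.89) = 1.00
¬(¬(((B ∨ (A ∨ B)) ∨ ¬B) → A) → A) = 1 − 1.00 = 0.00
¬¬(¬(((B ∨ (A ∨ B)) ∨ ¬B) → A) → A) = 1 − 0.00 = 1.00
¬¬¬(¬(((B ∨ (A ∨ B)) ∨ ¬B) → A) → A) = 1 − 1.00 = 0.00
A ∨ ¬¬¬(¬(((B ∨ (A ∨ B)) ∨ ¬B) → A) → A) = max(0.91, 0.00) = 0.91
¬(A ∨ ¬¬¬(¬(((B ∨ (A ∨ B)) ∨ ¬B) → A) → A)) = 1 − 0.91 = 0.09

0.09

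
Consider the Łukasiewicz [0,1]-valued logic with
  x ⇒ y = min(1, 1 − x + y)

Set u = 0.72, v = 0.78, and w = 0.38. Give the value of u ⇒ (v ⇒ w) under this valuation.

v ⇒ w = min(1, 1 − 0.78 + 0.38) = min(1, 0.60) = 0.60
u ⇒ (v ⇒ w) = min(1, 1 − 0.72 + 0.60) = min(1, 0.88) = 0.88

0.88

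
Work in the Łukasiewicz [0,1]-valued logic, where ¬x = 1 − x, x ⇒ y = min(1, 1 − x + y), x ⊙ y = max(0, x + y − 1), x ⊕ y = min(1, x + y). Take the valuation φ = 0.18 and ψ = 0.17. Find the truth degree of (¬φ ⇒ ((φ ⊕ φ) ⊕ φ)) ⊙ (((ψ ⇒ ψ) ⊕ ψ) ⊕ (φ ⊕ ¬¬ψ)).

0.72

¬φ = 1 − 0.18 = 0.82
φ ⊕ φ = min(1, 0.18 + 0.18) = min(1, 0.36) = 0.36
(φ ⊕ φ) ⊕ φ = min(1, 0.36 + 0.18) = min(1, 0.54) = 0.54
¬φ ⇒ ((φ ⊕ φ) ⊕ φ) = min(1, 1 − 0.82 + 0.54) = min(1, 0.72) = 0.72
ψ ⇒ ψ = min(1, 1 − 0.17 + 0.17) = min(1, 1.00) = 1.00
(ψ ⇒ ψ) ⊕ ψ = min(1, 1.00 + 0.17) = min(1, 1.17) = 1.00
¬ψ = 1 − 0.17 = 0.83
¬¬ψ = 1 − 0.83 = 0.17
φ ⊕ ¬¬ψ = min(1, 0.18 + 0.17) = min(1, 0.35) = 0.35
((ψ ⇒ ψ) ⊕ ψ) ⊕ (φ ⊕ ¬¬ψ) = min(1, 1.00 + 0.35) = min(1, 1.35) = 1.00
(¬φ ⇒ ((φ ⊕ φ) ⊕ φ)) ⊙ (((ψ ⇒ ψ) ⊕ ψ) ⊕ (φ ⊕ ¬¬ψ)) = max(0, 0.72 + 1.00 − 1) = max(0, 0.72) = 0.72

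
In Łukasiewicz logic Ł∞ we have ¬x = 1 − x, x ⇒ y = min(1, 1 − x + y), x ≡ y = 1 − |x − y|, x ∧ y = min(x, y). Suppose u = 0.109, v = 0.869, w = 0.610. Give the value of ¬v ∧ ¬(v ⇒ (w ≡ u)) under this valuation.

0.131

¬v = 1 − 0.869 = 0.131
w ≡ u = 1 − |0.610 − 0.109| = 1 − 0.501 = 0.499
v ⇒ (w ≡ u) = min(1, 1 − 0.869 + 0.499) = min(1, 0.630) = 0.630
¬(v ⇒ (w ≡ u)) = 1 − 0.630 = 0.370
¬v ∧ ¬(v ⇒ (w ≡ u)) = min(0.131, 0.370) = 0.131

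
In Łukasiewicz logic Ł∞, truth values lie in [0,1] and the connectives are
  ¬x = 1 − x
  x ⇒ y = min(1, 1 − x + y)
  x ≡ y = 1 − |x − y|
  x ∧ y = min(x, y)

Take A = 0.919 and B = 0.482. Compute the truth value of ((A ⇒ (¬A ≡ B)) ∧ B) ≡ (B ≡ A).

0.919

¬A = 1 − 0.919 = 0.081
¬A ≡ B = 1 − |0.081 − 0.482| = 1 − 0.401 = 0.599
A ⇒ (¬A ≡ B) = min(1, 1 − 0.919 + 0.599) = min(1, 0.680) = 0.680
(A ⇒ (¬A ≡ B)) ∧ B = min(0.680, 0.482) = 0.482
B ≡ A = 1 − |0.482 − 0.919| = 1 − 0.437 = 0.563
((A ⇒ (¬A ≡ B)) ∧ B) ≡ (B ≡ A) = 1 − |0.482 − 0.563| = 1 − 0.081 = 0.919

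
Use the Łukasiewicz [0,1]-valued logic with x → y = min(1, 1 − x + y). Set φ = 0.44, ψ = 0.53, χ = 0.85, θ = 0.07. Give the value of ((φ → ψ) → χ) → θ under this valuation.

0.22

φ → ψ = min(1, 1 − 0.44 + 0.53) = min(1, 1.09) = 1.00
(φ → ψ) → χ = min(1, 1 − 1.00 + 0.85) = min(1, 0.85) = 0.85
((φ → ψ) → χ) → θ = min(1, 1 − 0.85 + 0.07) = min(1, 0.22) = 0.22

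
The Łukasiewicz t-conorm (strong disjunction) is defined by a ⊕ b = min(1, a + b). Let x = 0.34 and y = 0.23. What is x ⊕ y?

x ⊕ y = min(1, 0.34 + 0.23) = min(1, 0.57) = 0.57
For comparison, the Gödel t-conorm max(a, b) would give 0.34.

0.57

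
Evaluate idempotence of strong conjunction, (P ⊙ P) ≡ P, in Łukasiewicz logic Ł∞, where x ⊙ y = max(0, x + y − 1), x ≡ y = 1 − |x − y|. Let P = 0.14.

0.86

P ⊙ P = max(0, 0.14 + 0.14 − 1) = max(0, -0.72) = 0.00
(P ⊙ P) ≡ P = 1 − |0.00 − 0.14| = 1 − 0.14 = 0.86
(The value 0.86 < 1 shows this instance is not satisfied; fails in Ł∞ since a ⊗ a = max(0, 2a−1) ≠ a in general.)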